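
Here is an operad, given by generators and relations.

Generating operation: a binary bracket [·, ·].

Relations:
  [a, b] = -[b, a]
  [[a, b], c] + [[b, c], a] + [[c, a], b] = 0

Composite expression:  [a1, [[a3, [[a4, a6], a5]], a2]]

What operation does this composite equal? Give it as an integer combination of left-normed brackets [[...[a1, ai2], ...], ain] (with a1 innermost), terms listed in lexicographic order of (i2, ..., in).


-[[[[[a1, a2], a3], a4], a6], a5] + [[[[[a1, a2], a3], a5], a4], a6] - [[[[[a1, a2], a3], a5], a6], a4] + [[[[[a1, a2], a3], a6], a4], a5] + [[[[[a1, a2], a4], a6], a5], a3] - [[[[[a1, a2], a5], a4], a6], a3] + [[[[[a1, a2], a5], a6], a4], a3] - [[[[[a1, a2], a6], a4], a5], a3] + [[[[[a1, a3], a4], a6], a5], a2] - [[[[[a1, a3], a5], a4], a6], a2] + [[[[[a1, a3], a5], a6], a4], a2] - [[[[[a1, a3], a6], a4], a5], a2] - [[[[[a1, a4], a6], a5], a3], a2] + [[[[[a1, a5], a4], a6], a3], a2] - [[[[[a1, a5], a6], a4], a3], a2] + [[[[[a1, a6], a4], a5], a3], a2]


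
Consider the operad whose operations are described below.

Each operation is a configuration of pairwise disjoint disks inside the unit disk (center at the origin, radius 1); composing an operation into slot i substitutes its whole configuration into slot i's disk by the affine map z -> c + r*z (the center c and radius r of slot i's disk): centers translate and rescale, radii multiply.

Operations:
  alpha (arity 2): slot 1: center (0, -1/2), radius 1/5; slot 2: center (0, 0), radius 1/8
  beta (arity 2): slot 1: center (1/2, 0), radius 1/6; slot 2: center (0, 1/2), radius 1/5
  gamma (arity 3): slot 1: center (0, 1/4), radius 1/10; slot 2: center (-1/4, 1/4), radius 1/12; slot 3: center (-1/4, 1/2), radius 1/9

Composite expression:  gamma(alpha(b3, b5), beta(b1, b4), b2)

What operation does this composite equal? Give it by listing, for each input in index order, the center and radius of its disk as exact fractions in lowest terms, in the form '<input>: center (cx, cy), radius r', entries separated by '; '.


b1: center (-5/24, 1/4), radius 1/72; b2: center (-1/4, 1/2), radius 1/9; b3: center (0, 1/5), radius 1/50; b4: center (-1/4, 7/24), radius 1/60; b5: center (0, 1/4), radius 1/80

Nesting under gamma composes maps z -> c + r*z down each b-path.
input b3: applying the 2 nested substitutions gives center (0, 1/5), radius 1/50
input b5: applying the 2 nested substitutions gives center (0, 1/4), radius 1/80
input b1: applying the 2 nested substitutions gives center (-5/24, 1/4), radius 1/72
input b4: applying the 2 nested substitutions gives center (-1/4, 7/24), radius 1/60
input b2: applying the 1 nested substitution gives center (-1/4, 1/2), radius 1/9


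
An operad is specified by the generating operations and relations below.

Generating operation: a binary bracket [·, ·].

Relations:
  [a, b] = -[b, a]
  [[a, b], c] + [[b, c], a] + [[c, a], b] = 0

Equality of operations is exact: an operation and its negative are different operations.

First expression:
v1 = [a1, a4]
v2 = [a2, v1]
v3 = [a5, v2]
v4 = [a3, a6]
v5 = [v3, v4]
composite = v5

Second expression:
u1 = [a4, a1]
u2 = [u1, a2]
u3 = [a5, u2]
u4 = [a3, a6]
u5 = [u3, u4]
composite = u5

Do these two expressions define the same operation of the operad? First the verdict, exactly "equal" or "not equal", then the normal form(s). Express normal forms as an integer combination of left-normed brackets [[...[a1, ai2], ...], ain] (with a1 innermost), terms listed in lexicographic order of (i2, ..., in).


The first composite normalizes to [[[[[a1, a4], a2], a5], a3], a6] - [[[[[a1, a4], a2], a5], a6], a3]
The second composite normalizes to [[[[[a1, a4], a2], a5], a3], a6] - [[[[[a1, a4], a2], a5], a6], a3]
One common form — equal.

equal: each reduces to [[[[[a1, a4], a2], a5], a3], a6] - [[[[[a1, a4], a2], a5], a6], a3]


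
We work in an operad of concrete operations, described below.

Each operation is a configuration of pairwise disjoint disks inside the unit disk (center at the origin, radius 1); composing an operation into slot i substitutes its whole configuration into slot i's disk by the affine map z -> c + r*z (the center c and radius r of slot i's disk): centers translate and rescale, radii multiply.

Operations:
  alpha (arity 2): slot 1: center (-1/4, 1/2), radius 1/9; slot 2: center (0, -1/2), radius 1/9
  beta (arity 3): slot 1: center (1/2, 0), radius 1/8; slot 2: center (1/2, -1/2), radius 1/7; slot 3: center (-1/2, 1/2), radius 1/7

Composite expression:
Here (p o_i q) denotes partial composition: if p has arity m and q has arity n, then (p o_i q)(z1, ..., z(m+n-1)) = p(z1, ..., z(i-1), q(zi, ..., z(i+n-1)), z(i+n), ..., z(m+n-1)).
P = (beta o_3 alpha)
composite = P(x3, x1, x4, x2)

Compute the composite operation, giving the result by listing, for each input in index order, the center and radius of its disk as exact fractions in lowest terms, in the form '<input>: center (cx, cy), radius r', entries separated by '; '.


Only the slot chain above each x matters under beta; compose those maps.
x3: after 1 affine step, its disk has center (1/2, 0), radius 1/8
x1: after 1 affine step, its disk has center (1/2, -1/2), radius 1/7
x4: after 2 affine steps, its disk has center (-15/28, 4/7), radius 1/63
x2: after 2 affine steps, its disk has center (-1/2, 3/7), radius 1/63

x1: center (1/2, -1/2), radius 1/7; x2: center (-1/2, 3/7), radius 1/63; x3: center (1/2, 0), radius 1/8; x4: center (-15/28, 4/7), radius 1/63


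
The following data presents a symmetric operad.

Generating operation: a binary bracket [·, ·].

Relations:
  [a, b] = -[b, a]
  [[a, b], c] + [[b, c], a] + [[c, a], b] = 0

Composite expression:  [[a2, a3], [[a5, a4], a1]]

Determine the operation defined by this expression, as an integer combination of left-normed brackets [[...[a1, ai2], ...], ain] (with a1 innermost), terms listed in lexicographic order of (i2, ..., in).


Antisymmetry and Jacobi reduce to a1-anchored left-normed brackets.
Composite bracket: [[a2, a3], [[a5, a4], a1]]
Under [a, b] = ab - ba we get 16 signed associative words (2^4 = 16).
Keep just the words that open with a1:
  word a1a4a5a2a3 has sign -1, contributing -[[[[a1, a4], a5], a2], a3]
  word a1a4a5a3a2 has sign +1, contributing +[[[[a1, a4], a5], a3], a2]
  word a1a5a4a2a3 has sign +1, contributing +[[[[a1, a5], a4], a2], a3]
  word a1a5a4a3a2 has sign -1, contributing -[[[[a1, a5], a4], a3], a2]

-[[[[a1, a4], a5], a2], a3] + [[[[a1, a4], a5], a3], a2] + [[[[a1, a5], a4], a2], a3] - [[[[a1, a5], a4], a3], a2]


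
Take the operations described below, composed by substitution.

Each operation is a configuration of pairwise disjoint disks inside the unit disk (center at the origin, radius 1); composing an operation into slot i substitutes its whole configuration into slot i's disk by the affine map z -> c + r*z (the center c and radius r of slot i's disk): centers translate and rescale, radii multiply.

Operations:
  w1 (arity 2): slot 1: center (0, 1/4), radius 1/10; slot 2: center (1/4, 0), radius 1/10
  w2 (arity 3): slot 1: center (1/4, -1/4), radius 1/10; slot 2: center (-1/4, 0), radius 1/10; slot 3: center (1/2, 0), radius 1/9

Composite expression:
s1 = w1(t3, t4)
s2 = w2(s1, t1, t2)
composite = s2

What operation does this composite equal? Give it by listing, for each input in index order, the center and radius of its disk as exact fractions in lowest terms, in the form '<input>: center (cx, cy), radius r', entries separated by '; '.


t1: center (-1/4, 0), radius 1/10; t2: center (1/2, 0), radius 1/9; t3: center (1/4, -9/40), radius 1/100; t4: center (11/40, -1/4), radius 1/100

Below w2, radii multiply path by path; the t-disk centers shift.
input t3: composing its 2 substitution steps yields center (1/4, -9/40), radius 1/100
input t4: composing its 2 substitution steps yields center (11/40, -1/4), radius 1/100
input t1: composing its 1 substitution step yields center (-1/4, 0), radius 1/10
input t2: composing its 1 substitution step yields center (1/2, 0), radius 1/9


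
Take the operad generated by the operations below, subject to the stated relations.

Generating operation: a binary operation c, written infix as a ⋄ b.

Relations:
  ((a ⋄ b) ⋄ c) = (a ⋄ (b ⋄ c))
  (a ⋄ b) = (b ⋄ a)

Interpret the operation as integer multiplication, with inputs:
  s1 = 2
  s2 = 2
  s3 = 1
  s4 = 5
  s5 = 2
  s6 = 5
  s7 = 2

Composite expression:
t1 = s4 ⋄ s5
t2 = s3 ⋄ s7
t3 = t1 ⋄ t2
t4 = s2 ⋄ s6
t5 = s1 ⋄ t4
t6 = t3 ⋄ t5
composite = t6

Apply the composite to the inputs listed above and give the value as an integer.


(s4 ⋄ s5) = 10
(s3 ⋄ s7) = 2
((s4 ⋄ s5) ⋄ (s3 ⋄ s7)) = 20
(s2 ⋄ s6) = 10
(s1 ⋄ (s2 ⋄ s6)) = 20
(((s4 ⋄ s5) ⋄ (s3 ⋄ s7)) ⋄ (s1 ⋄ (s2 ⋄ s6))) = 400

400


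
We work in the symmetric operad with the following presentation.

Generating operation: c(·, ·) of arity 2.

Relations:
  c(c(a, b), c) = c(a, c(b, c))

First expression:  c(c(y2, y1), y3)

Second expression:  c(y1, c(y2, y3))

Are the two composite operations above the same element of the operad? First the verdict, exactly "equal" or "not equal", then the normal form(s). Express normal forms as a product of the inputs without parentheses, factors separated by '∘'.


The first expression reduces to y2 ∘ y1 ∘ y3
The second expression reduces to y1 ∘ y2 ∘ y3
The normal forms differ: not equal.

not equal; first: y2 ∘ y1 ∘ y3; second: y1 ∘ y2 ∘ y3


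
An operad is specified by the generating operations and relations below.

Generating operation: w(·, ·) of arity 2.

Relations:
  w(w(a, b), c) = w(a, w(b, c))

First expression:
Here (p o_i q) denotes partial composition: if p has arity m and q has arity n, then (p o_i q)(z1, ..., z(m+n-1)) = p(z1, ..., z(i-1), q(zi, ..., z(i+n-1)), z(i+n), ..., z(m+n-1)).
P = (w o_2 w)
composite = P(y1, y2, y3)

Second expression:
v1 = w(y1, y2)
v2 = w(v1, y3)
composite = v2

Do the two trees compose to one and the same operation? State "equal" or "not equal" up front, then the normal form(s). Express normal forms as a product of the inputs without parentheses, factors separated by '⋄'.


In normal form, the first expression is y1 ⋄ y2 ⋄ y3
In normal form, the second expression is y1 ⋄ y2 ⋄ y3
The normal forms match — equal.

equal — both sides give y1 ⋄ y2 ⋄ y3


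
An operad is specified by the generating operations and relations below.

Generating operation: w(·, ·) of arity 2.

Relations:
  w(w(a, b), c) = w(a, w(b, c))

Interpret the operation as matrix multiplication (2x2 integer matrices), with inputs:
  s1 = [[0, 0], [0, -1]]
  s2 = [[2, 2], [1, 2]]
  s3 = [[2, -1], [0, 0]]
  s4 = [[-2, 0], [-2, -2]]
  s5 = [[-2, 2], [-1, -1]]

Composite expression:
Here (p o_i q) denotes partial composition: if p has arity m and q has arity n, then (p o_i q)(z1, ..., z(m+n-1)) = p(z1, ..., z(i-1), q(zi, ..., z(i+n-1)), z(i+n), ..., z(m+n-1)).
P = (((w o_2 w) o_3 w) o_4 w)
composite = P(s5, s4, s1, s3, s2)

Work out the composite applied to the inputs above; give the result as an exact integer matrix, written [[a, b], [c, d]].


w(s3, s2) = [[3, 2], [0, 0]]
w(s1, w(s3, s2)) = [[0, 0], [0, 0]]
w(s4, w(s1, w(s3, s2))) = [[0, 0], [0, 0]]
w(s5, w(s4, w(s1, w(s3, s2)))) = [[0, 0], [0, 0]]

[[0, 0], [0, 0]]


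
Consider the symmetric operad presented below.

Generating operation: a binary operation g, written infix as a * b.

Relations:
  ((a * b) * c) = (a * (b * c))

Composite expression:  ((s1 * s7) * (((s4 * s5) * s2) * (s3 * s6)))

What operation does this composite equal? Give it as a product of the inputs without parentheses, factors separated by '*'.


Every regrouping of g is equal, so read the s-inputs in written order.
(s1 * s7) linearizes to s1 * s7
(s4 * s5) linearizes to s4 * s5
((s4 * s5) * s2) linearizes to s4 * s5 * s2
(s3 * s6) linearizes to s3 * s6
(((s4 * s5) * s2) * (s3 * s6)) linearizes to s4 * s5 * s2 * s3 * s6
((s1 * s7) * (((s4 * s5) * s2) * (s3 * s6))) linearizes to s1 * s7 * s4 * s5 * s2 * s3 * s6

s1 * s7 * s4 * s5 * s2 * s3 * s6


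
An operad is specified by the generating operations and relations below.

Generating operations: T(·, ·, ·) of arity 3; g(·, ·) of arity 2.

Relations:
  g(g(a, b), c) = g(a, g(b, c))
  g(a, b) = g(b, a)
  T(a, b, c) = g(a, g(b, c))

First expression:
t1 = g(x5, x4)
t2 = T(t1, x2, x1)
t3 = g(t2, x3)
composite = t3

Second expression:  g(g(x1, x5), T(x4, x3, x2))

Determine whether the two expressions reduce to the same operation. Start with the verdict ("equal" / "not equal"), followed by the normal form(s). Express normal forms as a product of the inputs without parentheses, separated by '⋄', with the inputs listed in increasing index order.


Normal form of the first expression: x1 ⋄ x2 ⋄ x3 ⋄ x4 ⋄ x5
Normal form of the second expression: x1 ⋄ x2 ⋄ x3 ⋄ x4 ⋄ x5
One common form — equal.

equal; both compose to x1 ⋄ x2 ⋄ x3 ⋄ x4 ⋄ x5


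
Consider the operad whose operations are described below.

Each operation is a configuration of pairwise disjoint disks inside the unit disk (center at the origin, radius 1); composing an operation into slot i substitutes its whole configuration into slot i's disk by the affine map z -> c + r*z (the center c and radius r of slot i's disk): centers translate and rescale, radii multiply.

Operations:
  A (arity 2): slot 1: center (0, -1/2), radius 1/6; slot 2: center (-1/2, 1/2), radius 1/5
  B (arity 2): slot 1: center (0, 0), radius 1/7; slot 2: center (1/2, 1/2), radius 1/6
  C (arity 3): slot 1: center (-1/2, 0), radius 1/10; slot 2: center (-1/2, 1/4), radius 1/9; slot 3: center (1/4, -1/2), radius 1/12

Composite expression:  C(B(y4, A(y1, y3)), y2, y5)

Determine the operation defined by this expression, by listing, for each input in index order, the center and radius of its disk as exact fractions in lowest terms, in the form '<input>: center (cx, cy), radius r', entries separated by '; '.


y1: center (-9/20, 1/24), radius 1/360; y2: center (-1/2, 1/4), radius 1/9; y3: center (-11/24, 7/120), radius 1/300; y4: center (-1/2, 0), radius 1/70; y5: center (1/4, -1/2), radius 1/12

Affine substitution under C: radii multiply and y-centers shift.
y4: after 2 affine steps, its disk has center (-1/2, 0), radius 1/70
y1: after 3 affine steps, its disk has center (-9/20, 1/24), radius 1/360
y3: after 3 affine steps, its disk has center (-11/24, 7/120), radius 1/300
y2: after 1 affine step, its disk has center (-1/2, 1/4), radius 1/9
y5: after 1 affine step, its disk has center (1/4, -1/2), radius 1/12


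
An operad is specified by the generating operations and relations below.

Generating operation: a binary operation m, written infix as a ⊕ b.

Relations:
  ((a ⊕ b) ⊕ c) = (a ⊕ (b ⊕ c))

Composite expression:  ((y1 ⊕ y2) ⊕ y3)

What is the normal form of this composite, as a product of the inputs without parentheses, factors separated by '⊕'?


y1 ⊕ y2 ⊕ y3

The m-tree's shape is irrelevant; the y-reading-order decides.
(y1 ⊕ y2) flattens to y1 ⊕ y2
((y1 ⊕ y2) ⊕ y3) flattens to y1 ⊕ y2 ⊕ y3


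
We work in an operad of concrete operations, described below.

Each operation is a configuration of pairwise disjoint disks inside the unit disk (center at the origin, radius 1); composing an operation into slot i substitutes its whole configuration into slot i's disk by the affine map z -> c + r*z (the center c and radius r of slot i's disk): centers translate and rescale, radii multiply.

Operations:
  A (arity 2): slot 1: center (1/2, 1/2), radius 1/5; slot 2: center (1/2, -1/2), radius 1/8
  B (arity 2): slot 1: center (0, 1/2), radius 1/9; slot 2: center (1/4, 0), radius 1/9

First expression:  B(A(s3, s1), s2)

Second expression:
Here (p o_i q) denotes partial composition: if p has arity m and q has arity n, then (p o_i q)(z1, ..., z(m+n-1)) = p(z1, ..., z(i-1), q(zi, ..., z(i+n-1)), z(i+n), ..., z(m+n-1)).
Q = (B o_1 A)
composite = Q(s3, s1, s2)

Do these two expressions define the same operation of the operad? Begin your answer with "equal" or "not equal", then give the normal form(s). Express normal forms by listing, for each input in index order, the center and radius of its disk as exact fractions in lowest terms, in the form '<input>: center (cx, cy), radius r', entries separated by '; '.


equal: each reduces to s1: center (1/18, 4/9), radius 1/72; s2: center (1/4, 0), radius 1/9; s3: center (1/18, 5/9), radius 1/45

In normal form, the first expression is s1: center (1/18, 4/9), radius 1/72; s2: center (1/4, 0), radius 1/9; s3: center (1/18, 5/9), radius 1/45
In normal form, the second expression is s1: center (1/18, 4/9), radius 1/72; s2: center (1/4, 0), radius 1/9; s3: center (1/18, 5/9), radius 1/45
The forms coincide; equal.


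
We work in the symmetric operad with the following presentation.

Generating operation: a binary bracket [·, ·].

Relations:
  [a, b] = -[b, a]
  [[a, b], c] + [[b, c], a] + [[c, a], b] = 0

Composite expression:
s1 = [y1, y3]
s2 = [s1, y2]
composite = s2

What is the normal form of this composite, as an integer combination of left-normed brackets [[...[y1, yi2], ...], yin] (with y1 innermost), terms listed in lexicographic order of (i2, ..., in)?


[[y1, y3], y2]

A multilinear Lie element is pinned by y1-initial words (y1 innermost).
Composite bracket: [[y1, y3], y2]
Under [a, b] = ab - ba we get 4 signed associative words (2^2 = 4).
Only words starting with y1 matter:
  y1y3y2 appears with sign +1, giving the term +[[y1, y3], y2]


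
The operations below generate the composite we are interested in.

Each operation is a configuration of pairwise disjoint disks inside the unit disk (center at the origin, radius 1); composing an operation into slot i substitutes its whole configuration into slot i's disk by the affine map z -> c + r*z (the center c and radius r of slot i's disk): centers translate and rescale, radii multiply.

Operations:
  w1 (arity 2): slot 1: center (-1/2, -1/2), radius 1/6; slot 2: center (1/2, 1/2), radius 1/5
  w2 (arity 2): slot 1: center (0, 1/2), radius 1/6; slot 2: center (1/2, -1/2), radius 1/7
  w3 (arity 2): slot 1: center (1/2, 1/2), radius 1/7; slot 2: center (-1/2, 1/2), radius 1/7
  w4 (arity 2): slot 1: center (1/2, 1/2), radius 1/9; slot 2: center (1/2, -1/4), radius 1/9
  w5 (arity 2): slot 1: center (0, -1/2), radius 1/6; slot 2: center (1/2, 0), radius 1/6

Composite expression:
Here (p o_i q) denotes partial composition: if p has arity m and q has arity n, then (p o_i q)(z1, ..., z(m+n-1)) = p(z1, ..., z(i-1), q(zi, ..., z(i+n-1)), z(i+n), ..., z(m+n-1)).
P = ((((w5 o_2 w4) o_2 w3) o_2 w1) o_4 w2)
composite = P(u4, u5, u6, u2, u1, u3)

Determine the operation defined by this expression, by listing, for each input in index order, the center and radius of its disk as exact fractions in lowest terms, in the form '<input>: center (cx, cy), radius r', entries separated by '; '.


u1: center (145/252, 23/252), radius 1/2646; u2: center (31/54, 71/756), radius 1/2268; u3: center (7/12, -1/24), radius 1/54; u4: center (0, -1/2), radius 1/6; u5: center (149/252, 23/252), radius 1/2268; u6: center (449/756, 71/756), radius 1/1890

Only the slot chain above each u matters under w5; compose those maps.
tracing u4 down its 1-map path: center (0, -1/2), radius 1/6
tracing u5 down its 4-map path: center (149/252, 23/252), radius 1/2268
tracing u6 down its 4-map path: center (449/756, 71/756), radius 1/1890
tracing u2 down its 4-map path: center (31/54, 71/756), radius 1/2268
tracing u1 down its 4-map path: center (145/252, 23/252), radius 1/2646
tracing u3 down its 2-map path: center (7/12, -1/24), radius 1/54


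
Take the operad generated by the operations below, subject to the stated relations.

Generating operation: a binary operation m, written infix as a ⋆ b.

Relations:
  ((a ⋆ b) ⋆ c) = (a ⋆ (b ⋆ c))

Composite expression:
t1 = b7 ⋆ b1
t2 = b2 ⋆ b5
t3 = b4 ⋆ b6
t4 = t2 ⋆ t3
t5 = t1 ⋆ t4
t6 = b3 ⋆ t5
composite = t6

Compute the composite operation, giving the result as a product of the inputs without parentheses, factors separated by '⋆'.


b3 ⋆ b7 ⋆ b1 ⋆ b2 ⋆ b5 ⋆ b4 ⋆ b6

All parenthesizations of m agree; list the b-inputs left to right.
(b7 ⋆ b1) unparenthesizes to b7 ⋆ b1
(b2 ⋆ b5) unparenthesizes to b2 ⋆ b5
(b4 ⋆ b6) unparenthesizes to b4 ⋆ b6
((b2 ⋆ b5) ⋆ (b4 ⋆ b6)) unparenthesizes to b2 ⋆ b5 ⋆ b4 ⋆ b6
((b7 ⋆ b1) ⋆ ((b2 ⋆ b5) ⋆ (b4 ⋆ b6))) unparenthesizes to b7 ⋆ b1 ⋆ b2 ⋆ b5 ⋆ b4 ⋆ b6
(b3 ⋆ ((b7 ⋆ b1) ⋆ ((b2 ⋆ b5) ⋆ (b4 ⋆ b6)))) unparenthesizes to b3 ⋆ b7 ⋆ b1 ⋆ b2 ⋆ b5 ⋆ b4 ⋆ b6


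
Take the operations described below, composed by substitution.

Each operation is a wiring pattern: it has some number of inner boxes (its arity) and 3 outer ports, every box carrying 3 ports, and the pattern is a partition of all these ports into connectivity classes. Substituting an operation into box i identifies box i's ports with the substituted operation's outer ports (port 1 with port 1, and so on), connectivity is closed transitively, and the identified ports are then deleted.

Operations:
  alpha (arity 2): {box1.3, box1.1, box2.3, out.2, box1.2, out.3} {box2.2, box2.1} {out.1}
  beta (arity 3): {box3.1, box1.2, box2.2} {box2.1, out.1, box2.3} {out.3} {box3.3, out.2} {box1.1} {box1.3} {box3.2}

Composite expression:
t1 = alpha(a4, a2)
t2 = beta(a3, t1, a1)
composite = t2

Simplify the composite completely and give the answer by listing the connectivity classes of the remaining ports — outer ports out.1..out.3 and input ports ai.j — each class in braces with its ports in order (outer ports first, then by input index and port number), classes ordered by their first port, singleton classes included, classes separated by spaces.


{out.1, a1.1, a2.3, a3.2, a4.1, a4.2, a4.3} {out.2, a1.3} {out.3} {a1.2} {a2.1, a2.2} {a3.1} {a3.3}


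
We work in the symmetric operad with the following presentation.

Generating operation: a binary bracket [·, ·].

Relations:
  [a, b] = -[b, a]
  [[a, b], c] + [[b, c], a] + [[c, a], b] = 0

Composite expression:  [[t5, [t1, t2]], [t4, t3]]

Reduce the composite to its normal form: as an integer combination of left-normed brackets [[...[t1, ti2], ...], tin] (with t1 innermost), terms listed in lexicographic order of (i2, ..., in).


A multilinear Lie element is pinned by t1-initial words (t1 innermost).
Composite bracket: [[t5, [t1, t2]], [t4, t3]]
Applying ab - ba throughout gives 16 signed words (2^4 = 16).
The t1-initial words carry the normal form:
  t1t2t5t3t4 appears with sign +1, giving the term +[[[[t1, t2], t5], t3], t4]
  t1t2t5t4t3 appears with sign -1, giving the term -[[[[t1, t2], t5], t4], t3]

[[[[t1, t2], t5], t3], t4] - [[[[t1, t2], t5], t4], t3]


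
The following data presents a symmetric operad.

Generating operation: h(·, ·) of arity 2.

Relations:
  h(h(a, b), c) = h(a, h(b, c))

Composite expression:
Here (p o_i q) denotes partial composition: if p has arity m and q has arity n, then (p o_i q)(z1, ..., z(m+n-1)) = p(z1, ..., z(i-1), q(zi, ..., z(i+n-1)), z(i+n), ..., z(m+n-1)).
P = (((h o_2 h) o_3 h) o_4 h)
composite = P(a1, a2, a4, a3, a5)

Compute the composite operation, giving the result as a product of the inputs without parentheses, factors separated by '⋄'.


a1 ⋄ a2 ⋄ a4 ⋄ a3 ⋄ a5

Key point: h is associative — brackets drop, the a-order remains.
h(a3, a5) collapses to a3 ⋄ a5
h(a4, h(a3, a5)) collapses to a4 ⋄ a3 ⋄ a5
h(a2, h(a4, h(a3, a5))) collapses to a2 ⋄ a4 ⋄ a3 ⋄ a5
h(a1, h(a2, h(a4, h(a3, a5)))) collapses to a1 ⋄ a2 ⋄ a4 ⋄ a3 ⋄ a5


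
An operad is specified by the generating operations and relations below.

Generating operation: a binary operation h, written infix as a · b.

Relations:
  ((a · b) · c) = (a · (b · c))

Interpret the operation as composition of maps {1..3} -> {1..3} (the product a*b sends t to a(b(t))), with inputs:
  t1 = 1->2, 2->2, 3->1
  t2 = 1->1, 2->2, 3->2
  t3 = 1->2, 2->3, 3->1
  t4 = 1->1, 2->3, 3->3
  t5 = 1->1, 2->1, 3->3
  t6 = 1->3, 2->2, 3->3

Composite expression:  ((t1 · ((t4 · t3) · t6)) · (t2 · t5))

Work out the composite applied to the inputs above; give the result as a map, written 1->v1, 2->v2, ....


1->2, 2->2, 3->1

(t4 · t3) = 1->3, 2->3, 3->1
((t4 · t3) · t6) = 1->1, 2->3, 3->1
(t1 · ((t4 · t3) · t6)) = 1->2, 2->1, 3->2
(t2 · t5) = 1->1, 2->1, 3->2
((t1 · ((t4 · t3) · t6)) · (t2 · t5)) = 1->2, 2->2, 3->1


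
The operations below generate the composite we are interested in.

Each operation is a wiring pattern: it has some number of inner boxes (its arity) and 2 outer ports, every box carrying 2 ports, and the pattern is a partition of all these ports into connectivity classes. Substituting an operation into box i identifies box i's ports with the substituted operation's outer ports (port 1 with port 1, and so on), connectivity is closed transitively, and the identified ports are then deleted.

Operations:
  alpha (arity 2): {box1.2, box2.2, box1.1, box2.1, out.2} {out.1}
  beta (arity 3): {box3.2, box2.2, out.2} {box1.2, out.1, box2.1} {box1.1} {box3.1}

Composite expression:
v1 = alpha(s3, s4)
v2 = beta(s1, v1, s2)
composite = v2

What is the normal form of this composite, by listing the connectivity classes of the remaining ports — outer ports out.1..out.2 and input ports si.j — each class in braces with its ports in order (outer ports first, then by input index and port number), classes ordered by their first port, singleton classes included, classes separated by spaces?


Substituting into beta glues patterns; closure does the rest.
the subtree at alpha composes to {out.1} {out.2, s3.1, s3.2, s4.1, s4.2} on (s3, s4); out.j = own outer ports
the subtree at beta composes to {out.1, s1.2} {out.2, s2.2, s3.1, s3.2, s4.1, s4.2} {s1.1} {s2.1} on (s1, s3, s4, s2); out.j = own outer ports

{out.1, s1.2} {out.2, s2.2, s3.1, s3.2, s4.1, s4.2} {s1.1} {s2.1}


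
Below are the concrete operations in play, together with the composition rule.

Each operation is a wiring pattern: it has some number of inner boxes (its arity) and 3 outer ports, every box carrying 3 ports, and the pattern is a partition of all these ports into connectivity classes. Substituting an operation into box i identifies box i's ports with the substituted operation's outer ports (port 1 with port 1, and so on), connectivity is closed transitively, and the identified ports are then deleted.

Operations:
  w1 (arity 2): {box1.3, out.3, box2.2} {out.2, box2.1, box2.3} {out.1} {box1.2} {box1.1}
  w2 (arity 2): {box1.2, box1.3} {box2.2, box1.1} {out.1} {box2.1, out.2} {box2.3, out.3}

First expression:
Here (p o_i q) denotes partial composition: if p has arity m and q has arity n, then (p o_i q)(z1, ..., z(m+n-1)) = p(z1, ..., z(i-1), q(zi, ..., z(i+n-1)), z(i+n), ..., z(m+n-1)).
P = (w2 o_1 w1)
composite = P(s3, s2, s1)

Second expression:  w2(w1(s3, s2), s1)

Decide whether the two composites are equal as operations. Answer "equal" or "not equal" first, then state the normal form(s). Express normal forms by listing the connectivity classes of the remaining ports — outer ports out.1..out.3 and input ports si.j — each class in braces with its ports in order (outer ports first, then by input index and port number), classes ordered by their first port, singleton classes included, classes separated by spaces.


The first expression reduces to {out.1} {out.2, s1.1} {out.3, s1.3} {s1.2} {s2.1, s2.2, s2.3, s3.3} {s3.1} {s3.2}
The second expression reduces to {out.1} {out.2, s1.1} {out.3, s1.3} {s1.2} {s2.1, s2.2, s2.3, s3.3} {s3.1} {s3.2}
The normal forms match — equal.

equal: each reduces to {out.1} {out.2, s1.1} {out.3, s1.3} {s1.2} {s2.1, s2.2, s2.3, s3.3} {s3.1} {s3.2}


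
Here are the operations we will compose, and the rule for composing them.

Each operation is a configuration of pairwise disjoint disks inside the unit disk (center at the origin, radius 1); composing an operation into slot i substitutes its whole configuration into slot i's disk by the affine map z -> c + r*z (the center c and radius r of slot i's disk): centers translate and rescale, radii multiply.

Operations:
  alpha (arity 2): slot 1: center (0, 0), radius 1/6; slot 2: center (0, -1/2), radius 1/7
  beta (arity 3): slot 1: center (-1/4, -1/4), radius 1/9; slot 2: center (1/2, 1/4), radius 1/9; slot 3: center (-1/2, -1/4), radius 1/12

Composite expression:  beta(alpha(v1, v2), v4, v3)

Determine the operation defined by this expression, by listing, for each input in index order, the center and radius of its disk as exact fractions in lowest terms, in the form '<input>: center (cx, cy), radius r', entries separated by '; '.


Only the slot chain above each v matters under beta; compose those maps.
input v1: composing its 2 substitution steps yields center (-1/4, -1/4), radius 1/54
input v2: composing its 2 substitution steps yields center (-1/4, -11/36), radius 1/63
input v4: composing its 1 substitution step yields center (1/2, 1/4), radius 1/9
input v3: composing its 1 substitution step yields center (-1/2, -1/4), radius 1/12

v1: center (-1/4, -1/4), radius 1/54; v2: center (-1/4, -11/36), radius 1/63; v3: center (-1/2, -1/4), radius 1/12; v4: center (1/2, 1/4), radius 1/9


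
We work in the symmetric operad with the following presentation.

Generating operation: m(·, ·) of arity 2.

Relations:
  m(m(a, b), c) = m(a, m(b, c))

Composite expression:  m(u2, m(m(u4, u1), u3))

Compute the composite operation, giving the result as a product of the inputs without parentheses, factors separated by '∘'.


Key point: m is associative — brackets drop, the u-order remains.
m(u4, u1) linearizes to u4 ∘ u1
m(m(u4, u1), u3) linearizes to u4 ∘ u1 ∘ u3
m(u2, m(m(u4, u1), u3)) linearizes to u2 ∘ u4 ∘ u1 ∘ u3

u2 ∘ u4 ∘ u1 ∘ u3


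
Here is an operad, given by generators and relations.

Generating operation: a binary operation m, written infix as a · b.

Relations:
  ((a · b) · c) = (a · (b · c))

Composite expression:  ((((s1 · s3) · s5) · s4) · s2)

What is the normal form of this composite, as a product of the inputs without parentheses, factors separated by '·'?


s1 · s3 · s5 · s4 · s2

Key point: m is associative — brackets drop, the s-order remains.
(s1 · s3) unparenthesizes to s1 · s3
((s1 · s3) · s5) unparenthesizes to s1 · s3 · s5
(((s1 · s3) · s5) · s4) unparenthesizes to s1 · s3 · s5 · s4
((((s1 · s3) · s5) · s4) · s2) unparenthesizes to s1 · s3 · s5 · s4 · s2


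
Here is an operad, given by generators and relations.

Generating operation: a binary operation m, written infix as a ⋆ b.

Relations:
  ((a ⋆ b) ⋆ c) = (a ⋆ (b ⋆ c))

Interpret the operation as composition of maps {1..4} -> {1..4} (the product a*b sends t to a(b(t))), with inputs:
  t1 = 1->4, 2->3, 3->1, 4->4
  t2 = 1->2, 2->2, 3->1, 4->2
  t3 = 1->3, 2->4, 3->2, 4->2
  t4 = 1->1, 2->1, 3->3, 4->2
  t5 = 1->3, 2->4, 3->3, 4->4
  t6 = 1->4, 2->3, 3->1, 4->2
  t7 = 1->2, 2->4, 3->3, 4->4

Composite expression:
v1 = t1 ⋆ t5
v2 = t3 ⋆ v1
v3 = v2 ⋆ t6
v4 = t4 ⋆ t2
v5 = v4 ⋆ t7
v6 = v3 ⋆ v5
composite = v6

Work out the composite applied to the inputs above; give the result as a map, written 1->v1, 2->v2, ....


1->2, 2->2, 3->2, 4->2


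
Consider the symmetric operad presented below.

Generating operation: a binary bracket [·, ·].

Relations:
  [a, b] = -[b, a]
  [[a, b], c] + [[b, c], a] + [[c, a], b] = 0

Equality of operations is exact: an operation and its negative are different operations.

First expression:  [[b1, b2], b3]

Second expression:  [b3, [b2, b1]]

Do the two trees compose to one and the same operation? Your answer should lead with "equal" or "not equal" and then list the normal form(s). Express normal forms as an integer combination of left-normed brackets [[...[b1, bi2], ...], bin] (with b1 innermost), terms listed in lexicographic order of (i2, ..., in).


equal; the common form is [[b1, b2], b3]

Reducing the first expression gives [[b1, b2], b3]
Reducing the second expression gives [[b1, b2], b3]
Both agree, so they are equal.


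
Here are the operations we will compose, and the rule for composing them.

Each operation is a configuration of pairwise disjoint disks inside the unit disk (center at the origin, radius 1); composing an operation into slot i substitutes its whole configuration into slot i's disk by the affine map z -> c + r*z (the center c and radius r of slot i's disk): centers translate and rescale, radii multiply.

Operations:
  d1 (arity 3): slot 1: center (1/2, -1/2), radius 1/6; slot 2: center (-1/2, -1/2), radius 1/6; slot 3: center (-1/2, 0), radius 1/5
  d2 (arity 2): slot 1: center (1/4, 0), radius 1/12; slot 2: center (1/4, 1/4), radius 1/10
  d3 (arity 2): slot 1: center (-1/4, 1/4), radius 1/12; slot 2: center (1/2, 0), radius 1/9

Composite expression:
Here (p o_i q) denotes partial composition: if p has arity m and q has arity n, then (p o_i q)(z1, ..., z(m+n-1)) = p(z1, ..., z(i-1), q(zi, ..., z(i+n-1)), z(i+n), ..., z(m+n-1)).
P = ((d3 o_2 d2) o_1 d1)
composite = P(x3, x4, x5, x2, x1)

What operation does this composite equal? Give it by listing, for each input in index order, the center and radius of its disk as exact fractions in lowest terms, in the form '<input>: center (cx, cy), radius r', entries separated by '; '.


x1: center (19/36, 1/36), radius 1/90; x2: center (19/36, 0), radius 1/108; x3: center (-5/24, 5/24), radius 1/72; x4: center (-7/24, 5/24), radius 1/72; x5: center (-7/24, 1/4), radius 1/60

Follow each x-input down from d3: c' goes to c + r*c', radius to r*r'.
input x3: composing its 2 substitution steps yields center (-5/24, 5/24), radius 1/72
input x4: composing its 2 substitution steps yields center (-7/24, 5/24), radius 1/72
input x5: composing its 2 substitution steps yields center (-7/24, 1/4), radius 1/60
input x2: composing its 2 substitution steps yields center (19/36, 0), radius 1/108
input x1: composing its 2 substitution steps yields center (19/36, 1/36), radius 1/90


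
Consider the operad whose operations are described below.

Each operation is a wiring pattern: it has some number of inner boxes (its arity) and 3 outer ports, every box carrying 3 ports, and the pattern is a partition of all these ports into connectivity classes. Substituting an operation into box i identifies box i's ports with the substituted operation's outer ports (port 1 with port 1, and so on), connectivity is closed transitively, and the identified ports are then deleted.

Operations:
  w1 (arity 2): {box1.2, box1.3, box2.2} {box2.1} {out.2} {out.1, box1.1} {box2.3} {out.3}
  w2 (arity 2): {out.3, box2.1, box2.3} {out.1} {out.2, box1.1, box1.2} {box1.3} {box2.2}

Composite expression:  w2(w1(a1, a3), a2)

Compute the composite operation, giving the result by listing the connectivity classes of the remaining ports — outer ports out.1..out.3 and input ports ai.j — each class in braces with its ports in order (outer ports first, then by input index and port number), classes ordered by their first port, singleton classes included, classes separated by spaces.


{out.1} {out.2, a1.1} {out.3, a2.1, a2.3} {a1.2, a1.3, a3.2} {a2.2} {a3.1} {a3.3}

After gluing at w2, chains via deleted ports link the a-ports.
the subtree at w1 composes to {out.1, a1.1} {out.2} {out.3} {a1.2, a1.3, a3.2} {a3.1} {a3.3} on (a1, a3); out.j = own outer ports
the subtree at w2 composes to {out.1} {out.2, a1.1} {out.3, a2.1, a2.3} {a1.2, a1.3, a3.2} {a2.2} {a3.1} {a3.3} on (a1, a3, a2); out.j = own outer ports


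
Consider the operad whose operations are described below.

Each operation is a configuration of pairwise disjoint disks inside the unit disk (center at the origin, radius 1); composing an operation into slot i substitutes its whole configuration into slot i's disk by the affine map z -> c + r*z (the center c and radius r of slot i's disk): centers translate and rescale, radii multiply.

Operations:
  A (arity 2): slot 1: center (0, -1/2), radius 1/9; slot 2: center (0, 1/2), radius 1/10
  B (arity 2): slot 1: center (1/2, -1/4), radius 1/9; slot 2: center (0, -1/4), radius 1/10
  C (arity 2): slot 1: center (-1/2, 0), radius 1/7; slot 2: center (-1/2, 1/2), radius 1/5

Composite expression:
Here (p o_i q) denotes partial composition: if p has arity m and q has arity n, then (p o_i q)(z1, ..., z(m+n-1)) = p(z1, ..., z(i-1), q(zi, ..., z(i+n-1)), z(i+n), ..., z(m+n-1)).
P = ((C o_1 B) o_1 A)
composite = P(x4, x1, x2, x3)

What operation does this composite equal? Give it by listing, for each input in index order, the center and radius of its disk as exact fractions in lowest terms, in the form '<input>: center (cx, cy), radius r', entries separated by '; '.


x1: center (-3/7, -1/36), radius 1/630; x2: center (-1/2, -1/28), radius 1/70; x3: center (-1/2, 1/2), radius 1/5; x4: center (-3/7, -11/252), radius 1/567

Each x-disk chains the slot maps above it in C; radii multiply.
input x4: composing its 3 substitution steps yields center (-3/7, -11/252), radius 1/567
input x1: composing its 3 substitution steps yields center (-3/7, -1/36), radius 1/630
input x2: composing its 2 substitution steps yields center (-1/2, -1/28), radius 1/70
input x3: composing its 1 substitution step yields center (-1/2, 1/2), radius 1/5


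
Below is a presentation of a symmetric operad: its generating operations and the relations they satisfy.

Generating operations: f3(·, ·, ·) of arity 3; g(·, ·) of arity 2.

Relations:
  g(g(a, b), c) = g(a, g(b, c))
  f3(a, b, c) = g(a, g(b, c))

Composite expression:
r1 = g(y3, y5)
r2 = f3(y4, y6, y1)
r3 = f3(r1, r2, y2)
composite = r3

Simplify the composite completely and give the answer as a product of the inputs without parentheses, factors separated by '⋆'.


y3 ⋆ y5 ⋆ y4 ⋆ y6 ⋆ y1 ⋆ y2

The f3-tree's shape is irrelevant; the y-reading-order decides.
g(y3, y5) unparenthesizes to y3 ⋆ y5
f3(y4, y6, y1) unparenthesizes to y4 ⋆ y6 ⋆ y1
f3(g(y3, y5), f3(y4, y6, y1), y2) unparenthesizes to y3 ⋆ y5 ⋆ y4 ⋆ y6 ⋆ y1 ⋆ y2


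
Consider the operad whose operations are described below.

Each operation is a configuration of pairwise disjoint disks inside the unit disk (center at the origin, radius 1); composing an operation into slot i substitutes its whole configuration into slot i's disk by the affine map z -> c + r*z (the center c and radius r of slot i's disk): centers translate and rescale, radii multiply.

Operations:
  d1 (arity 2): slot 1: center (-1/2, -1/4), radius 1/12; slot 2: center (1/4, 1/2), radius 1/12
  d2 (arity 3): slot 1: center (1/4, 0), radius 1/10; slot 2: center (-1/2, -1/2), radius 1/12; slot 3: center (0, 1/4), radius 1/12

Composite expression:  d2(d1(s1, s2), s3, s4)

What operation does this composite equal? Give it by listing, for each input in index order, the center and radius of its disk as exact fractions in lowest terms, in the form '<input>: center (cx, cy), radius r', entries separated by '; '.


s1: center (1/5, -1/40), radius 1/120; s2: center (11/40, 1/20), radius 1/120; s3: center (-1/2, -1/2), radius 1/12; s4: center (0, 1/4), radius 1/12

Below d2, radii multiply path by path; the s-disk centers shift.
input s1: applying the 2 nested substitutions gives center (1/5, -1/40), radius 1/120
input s2: applying the 2 nested substitutions gives center (11/40, 1/20), radius 1/120
input s3: applying the 1 nested substitution gives center (-1/2, -1/2), radius 1/12
input s4: applying the 1 nested substitution gives center (0, 1/4), radius 1/12


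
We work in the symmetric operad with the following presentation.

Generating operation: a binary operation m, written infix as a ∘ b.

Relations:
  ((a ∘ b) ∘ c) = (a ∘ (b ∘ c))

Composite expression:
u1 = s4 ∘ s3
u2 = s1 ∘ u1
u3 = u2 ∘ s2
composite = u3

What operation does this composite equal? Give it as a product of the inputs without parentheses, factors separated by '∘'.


s1 ∘ s4 ∘ s3 ∘ s2

The m-tree's shape is irrelevant; the s-reading-order decides.
(s4 ∘ s3) reduces to s4 ∘ s3
(s1 ∘ (s4 ∘ s3)) reduces to s1 ∘ s4 ∘ s3
((s1 ∘ (s4 ∘ s3)) ∘ s2) reduces to s1 ∘ s4 ∘ s3 ∘ s2


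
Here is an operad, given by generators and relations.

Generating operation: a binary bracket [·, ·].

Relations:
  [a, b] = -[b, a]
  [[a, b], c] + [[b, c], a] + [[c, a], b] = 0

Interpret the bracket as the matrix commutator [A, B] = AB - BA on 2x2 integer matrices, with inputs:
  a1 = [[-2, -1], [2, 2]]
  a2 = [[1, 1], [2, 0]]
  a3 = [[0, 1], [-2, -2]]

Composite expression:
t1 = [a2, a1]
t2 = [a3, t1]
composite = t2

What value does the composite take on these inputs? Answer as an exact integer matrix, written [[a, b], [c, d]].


[[-4, -2], [4, 4]]

[a2, a1] = [[4, 3], [-10, -4]]
[a3, [a2, a1]] = [[-4, -2], [4, 4]]
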